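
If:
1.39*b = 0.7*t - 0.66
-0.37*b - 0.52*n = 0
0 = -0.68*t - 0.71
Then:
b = -1.00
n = 0.71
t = -1.04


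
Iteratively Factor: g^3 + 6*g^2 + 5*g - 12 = (g - 1)*(g^2 + 7*g + 12) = (g - 1)*(g + 4)*(g + 3)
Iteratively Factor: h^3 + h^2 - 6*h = (h)*(h^2 + h - 6) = h*(h - 2)*(h + 3)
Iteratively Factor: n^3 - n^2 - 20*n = (n)*(n^2 - n - 20) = n*(n - 5)*(n + 4)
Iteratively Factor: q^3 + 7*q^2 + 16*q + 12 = (q + 2)*(q^2 + 5*q + 6) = (q + 2)^2*(q + 3)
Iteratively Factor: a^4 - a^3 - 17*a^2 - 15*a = (a - 5)*(a^3 + 4*a^2 + 3*a) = (a - 5)*(a + 1)*(a^2 + 3*a) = (a - 5)*(a + 1)*(a + 3)*(a)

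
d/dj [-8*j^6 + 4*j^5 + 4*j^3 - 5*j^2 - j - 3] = -48*j^5 + 20*j^4 + 12*j^2 - 10*j - 1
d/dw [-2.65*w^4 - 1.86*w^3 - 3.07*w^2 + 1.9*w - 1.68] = -10.6*w^3 - 5.58*w^2 - 6.14*w + 1.9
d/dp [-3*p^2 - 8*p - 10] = -6*p - 8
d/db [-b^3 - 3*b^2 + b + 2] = -3*b^2 - 6*b + 1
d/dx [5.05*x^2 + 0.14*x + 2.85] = 10.1*x + 0.14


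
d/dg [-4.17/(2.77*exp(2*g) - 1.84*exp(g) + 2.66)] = (23.1018*exp(g) - 7.6728)*exp(g)/(2.77*exp(2*g) - 1.84*exp(g) + 2.66)^2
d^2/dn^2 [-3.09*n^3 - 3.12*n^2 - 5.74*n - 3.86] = -18.54*n - 6.24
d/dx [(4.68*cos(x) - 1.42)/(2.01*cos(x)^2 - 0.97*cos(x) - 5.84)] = (9.4068*cos(x)^2 - 5.7084*cos(x) + 28.7086)*sin(x)/(4.0401*cos(x)^4 - 3.8994*cos(x)^3 - 22.5359*cos(x)^2 + 11.3296*cos(x) + 34.1056)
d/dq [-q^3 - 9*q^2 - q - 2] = -3*q^2 - 18*q - 1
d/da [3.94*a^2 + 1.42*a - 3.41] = 7.88*a + 1.42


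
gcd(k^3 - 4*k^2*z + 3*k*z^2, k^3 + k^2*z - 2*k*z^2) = -k^2 + k*z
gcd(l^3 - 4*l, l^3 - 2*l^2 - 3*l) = l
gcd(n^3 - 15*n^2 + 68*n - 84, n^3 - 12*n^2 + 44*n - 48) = n^2 - 8*n + 12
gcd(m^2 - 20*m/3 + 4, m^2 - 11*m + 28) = 1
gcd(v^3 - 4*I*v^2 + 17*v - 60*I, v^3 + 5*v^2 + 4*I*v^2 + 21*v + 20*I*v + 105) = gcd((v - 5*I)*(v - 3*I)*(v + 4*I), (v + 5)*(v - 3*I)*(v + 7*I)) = v - 3*I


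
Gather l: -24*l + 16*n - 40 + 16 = -24*l + 16*n - 24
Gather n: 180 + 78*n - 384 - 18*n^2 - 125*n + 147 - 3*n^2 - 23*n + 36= -21*n^2 - 70*n - 21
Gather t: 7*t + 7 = 7*t + 7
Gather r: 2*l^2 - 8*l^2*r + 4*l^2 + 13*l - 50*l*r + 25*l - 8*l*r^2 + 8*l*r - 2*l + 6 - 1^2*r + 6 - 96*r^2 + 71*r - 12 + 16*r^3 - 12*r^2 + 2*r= 6*l^2 + 36*l + 16*r^3 + r^2*(-8*l - 108) + r*(-8*l^2 - 42*l + 72)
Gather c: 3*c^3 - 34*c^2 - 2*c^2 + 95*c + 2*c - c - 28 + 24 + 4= 3*c^3 - 36*c^2 + 96*c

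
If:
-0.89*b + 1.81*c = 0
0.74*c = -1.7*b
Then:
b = 0.00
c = 0.00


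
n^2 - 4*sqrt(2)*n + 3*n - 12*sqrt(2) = (n + 3)*(n - 4*sqrt(2))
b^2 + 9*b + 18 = (b + 3)*(b + 6)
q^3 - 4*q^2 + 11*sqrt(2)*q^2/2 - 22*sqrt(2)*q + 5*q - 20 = (q - 4)*(q + sqrt(2)/2)*(q + 5*sqrt(2))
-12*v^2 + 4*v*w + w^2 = (-2*v + w)*(6*v + w)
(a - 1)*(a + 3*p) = a^2 + 3*a*p - a - 3*p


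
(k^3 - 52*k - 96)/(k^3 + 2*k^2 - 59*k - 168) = (k^2 + 8*k + 12)/(k^2 + 10*k + 21)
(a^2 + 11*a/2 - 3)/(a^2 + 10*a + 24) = (a - 1/2)/(a + 4)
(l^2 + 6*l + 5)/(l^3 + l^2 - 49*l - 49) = (l + 5)/(l^2 - 49)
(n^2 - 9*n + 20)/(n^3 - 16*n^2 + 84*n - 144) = (n - 5)/(n^2 - 12*n + 36)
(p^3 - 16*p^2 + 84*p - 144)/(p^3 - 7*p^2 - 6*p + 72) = (p - 6)/(p + 3)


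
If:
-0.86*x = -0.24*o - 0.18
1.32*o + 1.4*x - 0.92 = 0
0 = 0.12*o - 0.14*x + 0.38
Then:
No Solution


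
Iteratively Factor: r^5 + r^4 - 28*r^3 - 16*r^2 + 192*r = (r + 4)*(r^4 - 3*r^3 - 16*r^2 + 48*r) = r*(r + 4)*(r^3 - 3*r^2 - 16*r + 48) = r*(r - 3)*(r + 4)*(r^2 - 16) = r*(r - 3)*(r + 4)^2*(r - 4)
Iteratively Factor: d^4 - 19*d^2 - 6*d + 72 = (d + 3)*(d^3 - 3*d^2 - 10*d + 24) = (d - 2)*(d + 3)*(d^2 - d - 12) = (d - 2)*(d + 3)^2*(d - 4)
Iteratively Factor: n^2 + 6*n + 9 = (n + 3)*(n + 3)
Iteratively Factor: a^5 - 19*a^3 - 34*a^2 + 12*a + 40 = (a - 1)*(a^4 + a^3 - 18*a^2 - 52*a - 40) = (a - 1)*(a + 2)*(a^3 - a^2 - 16*a - 20) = (a - 1)*(a + 2)^2*(a^2 - 3*a - 10) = (a - 1)*(a + 2)^3*(a - 5)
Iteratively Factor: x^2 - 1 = (x + 1)*(x - 1)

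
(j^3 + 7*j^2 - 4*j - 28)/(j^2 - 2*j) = j + 9 + 14/j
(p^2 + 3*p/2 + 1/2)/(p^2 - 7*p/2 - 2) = (p + 1)/(p - 4)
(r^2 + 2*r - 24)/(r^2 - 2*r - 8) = (r + 6)/(r + 2)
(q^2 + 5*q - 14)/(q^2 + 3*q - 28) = (q - 2)/(q - 4)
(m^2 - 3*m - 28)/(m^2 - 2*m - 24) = (m - 7)/(m - 6)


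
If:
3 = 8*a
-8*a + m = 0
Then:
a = 3/8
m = 3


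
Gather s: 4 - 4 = 0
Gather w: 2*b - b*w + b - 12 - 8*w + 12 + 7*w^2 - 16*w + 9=3*b + 7*w^2 + w*(-b - 24) + 9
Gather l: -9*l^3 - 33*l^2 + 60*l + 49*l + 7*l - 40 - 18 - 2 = -9*l^3 - 33*l^2 + 116*l - 60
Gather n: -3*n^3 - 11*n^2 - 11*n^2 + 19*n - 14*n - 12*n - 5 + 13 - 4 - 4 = -3*n^3 - 22*n^2 - 7*n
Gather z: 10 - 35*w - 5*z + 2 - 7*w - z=-42*w - 6*z + 12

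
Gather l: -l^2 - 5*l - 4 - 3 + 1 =-l^2 - 5*l - 6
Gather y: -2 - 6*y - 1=-6*y - 3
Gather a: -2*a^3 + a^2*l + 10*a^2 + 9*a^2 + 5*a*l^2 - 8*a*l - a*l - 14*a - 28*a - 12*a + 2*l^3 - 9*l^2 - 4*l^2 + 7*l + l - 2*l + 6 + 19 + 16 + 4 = -2*a^3 + a^2*(l + 19) + a*(5*l^2 - 9*l - 54) + 2*l^3 - 13*l^2 + 6*l + 45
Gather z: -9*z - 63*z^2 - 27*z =-63*z^2 - 36*z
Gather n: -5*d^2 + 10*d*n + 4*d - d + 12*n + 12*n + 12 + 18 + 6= -5*d^2 + 3*d + n*(10*d + 24) + 36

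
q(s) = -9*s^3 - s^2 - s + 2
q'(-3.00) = -238.00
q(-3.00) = 239.00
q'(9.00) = -2206.00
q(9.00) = -6649.00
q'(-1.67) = -72.96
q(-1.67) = 42.80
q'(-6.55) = -1146.27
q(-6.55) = 2494.75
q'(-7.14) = -1363.17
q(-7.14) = 3234.11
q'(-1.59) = -66.08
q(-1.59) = 37.24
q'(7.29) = -1450.47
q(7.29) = -3545.22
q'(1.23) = -44.31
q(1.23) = -17.49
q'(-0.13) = -1.20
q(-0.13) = 2.13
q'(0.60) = -11.92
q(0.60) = -0.90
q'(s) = -27*s^2 - 2*s - 1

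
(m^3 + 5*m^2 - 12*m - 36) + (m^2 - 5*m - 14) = m^3 + 6*m^2 - 17*m - 50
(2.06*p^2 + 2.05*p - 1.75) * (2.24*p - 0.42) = 4.6144*p^3 + 3.7268*p^2 - 4.781*p + 0.735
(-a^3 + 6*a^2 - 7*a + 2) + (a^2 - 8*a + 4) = -a^3 + 7*a^2 - 15*a + 6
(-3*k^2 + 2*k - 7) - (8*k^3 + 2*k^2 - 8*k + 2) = -8*k^3 - 5*k^2 + 10*k - 9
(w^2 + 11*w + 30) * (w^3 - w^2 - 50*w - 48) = w^5 + 10*w^4 - 31*w^3 - 628*w^2 - 2028*w - 1440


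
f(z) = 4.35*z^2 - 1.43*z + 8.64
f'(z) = 8.7*z - 1.43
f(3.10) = 46.01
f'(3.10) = 25.54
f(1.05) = 11.93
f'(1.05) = 7.70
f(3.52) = 57.50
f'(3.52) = 29.19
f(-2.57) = 41.05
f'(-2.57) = -23.79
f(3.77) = 65.08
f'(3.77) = 31.37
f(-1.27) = 17.47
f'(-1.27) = -12.48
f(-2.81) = 47.01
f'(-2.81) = -25.88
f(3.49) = 56.63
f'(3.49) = 28.93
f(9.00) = 348.12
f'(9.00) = 76.87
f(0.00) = 8.64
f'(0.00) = -1.43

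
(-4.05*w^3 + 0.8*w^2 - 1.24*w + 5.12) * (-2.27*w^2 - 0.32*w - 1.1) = 9.1935*w^5 - 0.52*w^4 + 7.0138*w^3 - 12.1056*w^2 - 0.2744*w - 5.632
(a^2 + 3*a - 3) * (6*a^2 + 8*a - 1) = 6*a^4 + 26*a^3 + 5*a^2 - 27*a + 3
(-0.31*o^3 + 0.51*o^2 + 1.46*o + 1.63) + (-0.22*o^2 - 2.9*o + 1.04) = -0.31*o^3 + 0.29*o^2 - 1.44*o + 2.67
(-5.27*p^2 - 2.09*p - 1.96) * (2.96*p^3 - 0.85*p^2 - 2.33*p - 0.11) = -15.5992*p^5 - 1.7069*p^4 + 8.254*p^3 + 7.1154*p^2 + 4.7967*p + 0.2156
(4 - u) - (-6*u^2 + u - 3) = 6*u^2 - 2*u + 7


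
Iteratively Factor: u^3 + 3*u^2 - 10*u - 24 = (u + 2)*(u^2 + u - 12) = (u + 2)*(u + 4)*(u - 3)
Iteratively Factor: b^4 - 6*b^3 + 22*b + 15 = (b - 5)*(b^3 - b^2 - 5*b - 3) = (b - 5)*(b + 1)*(b^2 - 2*b - 3) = (b - 5)*(b - 3)*(b + 1)*(b + 1)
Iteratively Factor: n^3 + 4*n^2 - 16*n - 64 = (n - 4)*(n^2 + 8*n + 16) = (n - 4)*(n + 4)*(n + 4)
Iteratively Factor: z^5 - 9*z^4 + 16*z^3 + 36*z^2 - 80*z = (z + 2)*(z^4 - 11*z^3 + 38*z^2 - 40*z) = z*(z + 2)*(z^3 - 11*z^2 + 38*z - 40) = z*(z - 5)*(z + 2)*(z^2 - 6*z + 8) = z*(z - 5)*(z - 2)*(z + 2)*(z - 4)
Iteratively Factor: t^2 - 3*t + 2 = (t - 1)*(t - 2)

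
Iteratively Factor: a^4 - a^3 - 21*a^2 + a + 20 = (a - 5)*(a^3 + 4*a^2 - a - 4) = (a - 5)*(a - 1)*(a^2 + 5*a + 4) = (a - 5)*(a - 1)*(a + 1)*(a + 4)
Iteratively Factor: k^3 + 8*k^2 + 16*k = (k + 4)*(k^2 + 4*k) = (k + 4)^2*(k)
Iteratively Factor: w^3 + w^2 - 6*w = (w + 3)*(w^2 - 2*w) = w*(w + 3)*(w - 2)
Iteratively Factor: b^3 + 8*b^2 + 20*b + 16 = (b + 2)*(b^2 + 6*b + 8) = (b + 2)^2*(b + 4)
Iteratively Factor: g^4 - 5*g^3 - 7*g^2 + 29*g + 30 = (g + 2)*(g^3 - 7*g^2 + 7*g + 15) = (g - 3)*(g + 2)*(g^2 - 4*g - 5) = (g - 3)*(g + 1)*(g + 2)*(g - 5)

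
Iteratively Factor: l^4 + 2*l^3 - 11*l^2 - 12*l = (l + 1)*(l^3 + l^2 - 12*l) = (l - 3)*(l + 1)*(l^2 + 4*l) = l*(l - 3)*(l + 1)*(l + 4)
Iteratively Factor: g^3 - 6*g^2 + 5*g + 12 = (g - 3)*(g^2 - 3*g - 4) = (g - 3)*(g + 1)*(g - 4)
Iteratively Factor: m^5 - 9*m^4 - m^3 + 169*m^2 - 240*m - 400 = (m + 4)*(m^4 - 13*m^3 + 51*m^2 - 35*m - 100) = (m - 5)*(m + 4)*(m^3 - 8*m^2 + 11*m + 20) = (m - 5)*(m + 1)*(m + 4)*(m^2 - 9*m + 20) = (m - 5)*(m - 4)*(m + 1)*(m + 4)*(m - 5)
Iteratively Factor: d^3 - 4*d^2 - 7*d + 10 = (d + 2)*(d^2 - 6*d + 5) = (d - 1)*(d + 2)*(d - 5)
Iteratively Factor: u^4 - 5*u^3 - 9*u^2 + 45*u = (u - 5)*(u^3 - 9*u) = (u - 5)*(u + 3)*(u^2 - 3*u) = (u - 5)*(u - 3)*(u + 3)*(u)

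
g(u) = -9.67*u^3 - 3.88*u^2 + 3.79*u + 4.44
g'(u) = -29.01*u^2 - 7.76*u + 3.79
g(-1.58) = 26.91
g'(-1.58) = -56.37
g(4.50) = -938.25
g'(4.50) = -618.58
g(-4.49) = 784.52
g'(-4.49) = -546.21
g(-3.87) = 492.14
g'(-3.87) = -400.66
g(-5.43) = 1417.65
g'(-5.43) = -809.43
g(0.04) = 4.58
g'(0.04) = 3.43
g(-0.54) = 2.78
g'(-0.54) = -0.48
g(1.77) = -54.63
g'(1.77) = -100.83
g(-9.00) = 6705.48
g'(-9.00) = -2276.18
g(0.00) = 4.44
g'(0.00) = 3.79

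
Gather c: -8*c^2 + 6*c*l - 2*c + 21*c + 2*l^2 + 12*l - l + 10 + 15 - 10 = -8*c^2 + c*(6*l + 19) + 2*l^2 + 11*l + 15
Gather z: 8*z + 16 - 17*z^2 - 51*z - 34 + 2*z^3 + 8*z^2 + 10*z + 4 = 2*z^3 - 9*z^2 - 33*z - 14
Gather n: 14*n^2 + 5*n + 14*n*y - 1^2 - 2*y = 14*n^2 + n*(14*y + 5) - 2*y - 1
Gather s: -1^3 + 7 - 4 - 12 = -10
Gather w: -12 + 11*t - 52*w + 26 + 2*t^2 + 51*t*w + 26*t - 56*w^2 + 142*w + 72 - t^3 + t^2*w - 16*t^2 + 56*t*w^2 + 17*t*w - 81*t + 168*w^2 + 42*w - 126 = -t^3 - 14*t^2 - 44*t + w^2*(56*t + 112) + w*(t^2 + 68*t + 132) - 40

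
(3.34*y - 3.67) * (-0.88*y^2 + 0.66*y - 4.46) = -2.9392*y^3 + 5.434*y^2 - 17.3186*y + 16.3682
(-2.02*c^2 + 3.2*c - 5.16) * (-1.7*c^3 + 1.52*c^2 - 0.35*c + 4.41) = 3.434*c^5 - 8.5104*c^4 + 14.343*c^3 - 17.8714*c^2 + 15.918*c - 22.7556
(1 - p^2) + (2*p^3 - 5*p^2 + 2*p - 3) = 2*p^3 - 6*p^2 + 2*p - 2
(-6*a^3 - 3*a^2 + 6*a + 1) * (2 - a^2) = 6*a^5 + 3*a^4 - 18*a^3 - 7*a^2 + 12*a + 2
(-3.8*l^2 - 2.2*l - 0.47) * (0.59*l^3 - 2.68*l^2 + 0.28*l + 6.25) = -2.242*l^5 + 8.886*l^4 + 4.5547*l^3 - 23.1064*l^2 - 13.8816*l - 2.9375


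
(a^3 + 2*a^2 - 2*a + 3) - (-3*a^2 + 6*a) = a^3 + 5*a^2 - 8*a + 3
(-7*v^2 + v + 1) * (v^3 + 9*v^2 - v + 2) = -7*v^5 - 62*v^4 + 17*v^3 - 6*v^2 + v + 2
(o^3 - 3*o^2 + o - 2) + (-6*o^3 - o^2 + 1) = -5*o^3 - 4*o^2 + o - 1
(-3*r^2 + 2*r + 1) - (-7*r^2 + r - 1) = 4*r^2 + r + 2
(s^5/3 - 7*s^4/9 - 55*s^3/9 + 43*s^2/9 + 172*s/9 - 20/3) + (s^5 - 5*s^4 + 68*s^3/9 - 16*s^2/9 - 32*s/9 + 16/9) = 4*s^5/3 - 52*s^4/9 + 13*s^3/9 + 3*s^2 + 140*s/9 - 44/9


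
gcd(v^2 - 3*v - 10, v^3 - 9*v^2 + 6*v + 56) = v + 2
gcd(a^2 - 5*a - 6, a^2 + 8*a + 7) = a + 1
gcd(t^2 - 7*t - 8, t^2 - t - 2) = t + 1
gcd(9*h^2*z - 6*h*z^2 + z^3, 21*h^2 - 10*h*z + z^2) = -3*h + z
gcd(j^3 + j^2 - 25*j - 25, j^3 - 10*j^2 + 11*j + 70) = j - 5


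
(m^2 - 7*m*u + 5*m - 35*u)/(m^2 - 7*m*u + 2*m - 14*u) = (m + 5)/(m + 2)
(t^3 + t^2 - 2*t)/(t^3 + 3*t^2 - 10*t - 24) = t*(t - 1)/(t^2 + t - 12)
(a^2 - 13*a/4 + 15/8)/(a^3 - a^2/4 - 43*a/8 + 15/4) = (2*a - 5)/(2*a^2 + a - 10)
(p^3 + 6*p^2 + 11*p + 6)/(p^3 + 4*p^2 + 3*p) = (p + 2)/p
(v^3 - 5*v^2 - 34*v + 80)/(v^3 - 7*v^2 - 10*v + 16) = (v^2 + 3*v - 10)/(v^2 + v - 2)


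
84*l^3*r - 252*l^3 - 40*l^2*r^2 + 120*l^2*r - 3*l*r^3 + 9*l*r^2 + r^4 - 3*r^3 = (-7*l + r)*(-2*l + r)*(6*l + r)*(r - 3)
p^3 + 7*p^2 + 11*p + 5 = (p + 1)^2*(p + 5)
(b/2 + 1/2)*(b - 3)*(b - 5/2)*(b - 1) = b^4/2 - 11*b^3/4 + 13*b^2/4 + 11*b/4 - 15/4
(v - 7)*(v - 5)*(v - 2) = v^3 - 14*v^2 + 59*v - 70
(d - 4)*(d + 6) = d^2 + 2*d - 24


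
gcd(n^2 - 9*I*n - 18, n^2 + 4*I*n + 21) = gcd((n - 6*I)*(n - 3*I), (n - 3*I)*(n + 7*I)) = n - 3*I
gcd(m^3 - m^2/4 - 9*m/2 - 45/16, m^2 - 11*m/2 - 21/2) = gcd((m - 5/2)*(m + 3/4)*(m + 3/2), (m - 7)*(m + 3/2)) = m + 3/2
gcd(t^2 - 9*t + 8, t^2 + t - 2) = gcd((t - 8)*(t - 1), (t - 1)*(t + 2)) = t - 1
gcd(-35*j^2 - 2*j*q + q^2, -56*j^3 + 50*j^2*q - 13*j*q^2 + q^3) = -7*j + q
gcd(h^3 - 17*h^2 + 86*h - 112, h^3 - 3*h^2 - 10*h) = 1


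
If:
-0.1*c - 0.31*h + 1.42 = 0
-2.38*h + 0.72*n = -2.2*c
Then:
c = 3.67347826086957 - 0.242608695652174*n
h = 0.0782608695652174*n + 3.39565217391304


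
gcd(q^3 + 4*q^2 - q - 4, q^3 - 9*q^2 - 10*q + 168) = q + 4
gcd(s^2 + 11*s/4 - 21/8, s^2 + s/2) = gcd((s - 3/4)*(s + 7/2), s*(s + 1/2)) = 1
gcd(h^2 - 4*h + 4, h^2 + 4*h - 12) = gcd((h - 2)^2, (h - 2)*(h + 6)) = h - 2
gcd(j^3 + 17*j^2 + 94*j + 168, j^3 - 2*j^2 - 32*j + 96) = j + 6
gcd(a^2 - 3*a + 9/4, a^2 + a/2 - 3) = a - 3/2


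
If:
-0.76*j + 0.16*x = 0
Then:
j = 0.210526315789474*x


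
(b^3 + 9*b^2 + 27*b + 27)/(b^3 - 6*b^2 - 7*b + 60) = (b^2 + 6*b + 9)/(b^2 - 9*b + 20)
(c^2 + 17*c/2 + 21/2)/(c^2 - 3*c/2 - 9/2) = (c + 7)/(c - 3)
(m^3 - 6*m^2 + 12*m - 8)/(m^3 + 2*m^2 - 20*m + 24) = (m - 2)/(m + 6)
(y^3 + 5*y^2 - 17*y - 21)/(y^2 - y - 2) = (y^2 + 4*y - 21)/(y - 2)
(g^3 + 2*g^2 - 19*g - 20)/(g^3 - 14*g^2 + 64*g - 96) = (g^2 + 6*g + 5)/(g^2 - 10*g + 24)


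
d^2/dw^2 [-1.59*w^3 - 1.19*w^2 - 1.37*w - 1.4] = -9.54*w - 2.38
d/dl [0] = 0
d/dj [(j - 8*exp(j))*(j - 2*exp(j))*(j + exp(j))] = -9*j^2*exp(j) + 3*j^2 + 12*j*exp(2*j) - 18*j*exp(j) + 48*exp(3*j) + 6*exp(2*j)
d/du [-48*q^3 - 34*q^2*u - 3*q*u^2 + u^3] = -34*q^2 - 6*q*u + 3*u^2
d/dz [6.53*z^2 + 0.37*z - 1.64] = 13.06*z + 0.37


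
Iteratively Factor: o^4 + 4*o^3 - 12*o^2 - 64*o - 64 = (o - 4)*(o^3 + 8*o^2 + 20*o + 16) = (o - 4)*(o + 2)*(o^2 + 6*o + 8) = (o - 4)*(o + 2)^2*(o + 4)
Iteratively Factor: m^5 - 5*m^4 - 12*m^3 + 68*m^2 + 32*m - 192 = (m - 4)*(m^4 - m^3 - 16*m^2 + 4*m + 48) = (m - 4)*(m + 2)*(m^3 - 3*m^2 - 10*m + 24) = (m - 4)^2*(m + 2)*(m^2 + m - 6) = (m - 4)^2*(m + 2)*(m + 3)*(m - 2)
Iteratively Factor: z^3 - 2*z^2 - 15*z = (z + 3)*(z^2 - 5*z) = z*(z + 3)*(z - 5)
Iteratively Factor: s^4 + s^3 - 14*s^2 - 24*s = (s + 3)*(s^3 - 2*s^2 - 8*s) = (s - 4)*(s + 3)*(s^2 + 2*s) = (s - 4)*(s + 2)*(s + 3)*(s)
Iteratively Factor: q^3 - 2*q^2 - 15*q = (q + 3)*(q^2 - 5*q) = (q - 5)*(q + 3)*(q)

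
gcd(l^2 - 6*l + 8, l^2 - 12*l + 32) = l - 4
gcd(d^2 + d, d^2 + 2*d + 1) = d + 1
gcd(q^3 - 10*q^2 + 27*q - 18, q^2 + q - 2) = q - 1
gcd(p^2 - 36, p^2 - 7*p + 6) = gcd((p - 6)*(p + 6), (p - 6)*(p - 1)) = p - 6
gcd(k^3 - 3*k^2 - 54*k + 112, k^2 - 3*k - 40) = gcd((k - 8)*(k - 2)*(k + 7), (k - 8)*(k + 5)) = k - 8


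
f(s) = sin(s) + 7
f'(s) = cos(s)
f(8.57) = 7.75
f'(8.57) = -0.66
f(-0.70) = 6.36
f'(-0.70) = 0.76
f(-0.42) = 6.59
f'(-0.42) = 0.91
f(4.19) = 6.13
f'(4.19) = -0.50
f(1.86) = 7.96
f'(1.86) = -0.29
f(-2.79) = 6.66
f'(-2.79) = -0.94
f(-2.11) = 6.14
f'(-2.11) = -0.51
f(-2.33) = 6.27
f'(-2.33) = -0.69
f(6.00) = 6.72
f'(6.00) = 0.96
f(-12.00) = 7.54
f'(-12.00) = 0.84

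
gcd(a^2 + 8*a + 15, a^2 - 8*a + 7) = 1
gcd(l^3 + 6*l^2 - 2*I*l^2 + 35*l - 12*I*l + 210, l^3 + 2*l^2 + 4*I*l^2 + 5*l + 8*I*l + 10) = l + 5*I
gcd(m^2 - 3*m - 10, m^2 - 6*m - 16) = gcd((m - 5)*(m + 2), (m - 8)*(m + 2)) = m + 2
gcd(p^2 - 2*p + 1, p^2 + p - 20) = 1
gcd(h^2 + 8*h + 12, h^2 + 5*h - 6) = h + 6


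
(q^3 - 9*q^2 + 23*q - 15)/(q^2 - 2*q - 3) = (q^2 - 6*q + 5)/(q + 1)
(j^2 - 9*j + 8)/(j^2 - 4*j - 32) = (j - 1)/(j + 4)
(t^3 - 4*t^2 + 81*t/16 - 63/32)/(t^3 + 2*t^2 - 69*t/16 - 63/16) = (8*t^2 - 18*t + 9)/(2*(4*t^2 + 15*t + 9))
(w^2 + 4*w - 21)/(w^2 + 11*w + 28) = (w - 3)/(w + 4)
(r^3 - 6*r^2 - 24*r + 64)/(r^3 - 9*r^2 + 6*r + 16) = (r + 4)/(r + 1)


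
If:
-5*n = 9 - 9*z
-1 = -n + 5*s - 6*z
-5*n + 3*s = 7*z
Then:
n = -180/283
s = 127/283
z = 183/283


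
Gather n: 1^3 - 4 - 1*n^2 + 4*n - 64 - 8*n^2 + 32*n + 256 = -9*n^2 + 36*n + 189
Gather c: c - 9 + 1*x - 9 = c + x - 18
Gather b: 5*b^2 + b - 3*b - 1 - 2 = 5*b^2 - 2*b - 3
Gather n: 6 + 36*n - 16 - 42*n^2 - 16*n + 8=-42*n^2 + 20*n - 2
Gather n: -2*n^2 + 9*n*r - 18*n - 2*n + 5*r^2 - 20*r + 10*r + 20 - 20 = -2*n^2 + n*(9*r - 20) + 5*r^2 - 10*r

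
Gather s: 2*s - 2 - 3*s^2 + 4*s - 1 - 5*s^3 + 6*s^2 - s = -5*s^3 + 3*s^2 + 5*s - 3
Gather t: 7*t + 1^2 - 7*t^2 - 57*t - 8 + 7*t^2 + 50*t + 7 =0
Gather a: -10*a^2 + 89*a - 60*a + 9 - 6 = -10*a^2 + 29*a + 3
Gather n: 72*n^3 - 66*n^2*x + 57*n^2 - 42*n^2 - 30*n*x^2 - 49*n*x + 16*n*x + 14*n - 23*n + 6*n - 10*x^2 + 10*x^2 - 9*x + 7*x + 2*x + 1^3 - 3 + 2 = 72*n^3 + n^2*(15 - 66*x) + n*(-30*x^2 - 33*x - 3)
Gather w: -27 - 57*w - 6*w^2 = -6*w^2 - 57*w - 27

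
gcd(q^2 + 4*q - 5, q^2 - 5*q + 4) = q - 1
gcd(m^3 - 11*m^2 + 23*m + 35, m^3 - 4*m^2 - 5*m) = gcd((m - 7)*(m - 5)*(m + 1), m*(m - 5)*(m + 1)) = m^2 - 4*m - 5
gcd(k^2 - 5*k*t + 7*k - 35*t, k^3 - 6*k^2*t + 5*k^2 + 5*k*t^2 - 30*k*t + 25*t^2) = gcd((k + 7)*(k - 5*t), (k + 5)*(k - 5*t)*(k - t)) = -k + 5*t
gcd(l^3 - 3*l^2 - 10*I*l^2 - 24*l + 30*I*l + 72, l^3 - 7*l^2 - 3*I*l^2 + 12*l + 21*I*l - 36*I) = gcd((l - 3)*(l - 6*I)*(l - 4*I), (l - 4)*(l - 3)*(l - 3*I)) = l - 3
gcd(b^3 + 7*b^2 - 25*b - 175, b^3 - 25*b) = b^2 - 25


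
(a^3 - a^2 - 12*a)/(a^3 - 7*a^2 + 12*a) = (a + 3)/(a - 3)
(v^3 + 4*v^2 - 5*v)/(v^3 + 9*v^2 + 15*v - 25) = v/(v + 5)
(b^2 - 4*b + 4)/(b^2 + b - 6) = (b - 2)/(b + 3)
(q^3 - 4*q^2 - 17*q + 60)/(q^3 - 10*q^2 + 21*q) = (q^2 - q - 20)/(q*(q - 7))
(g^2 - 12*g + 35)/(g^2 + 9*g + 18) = (g^2 - 12*g + 35)/(g^2 + 9*g + 18)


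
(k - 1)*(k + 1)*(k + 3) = k^3 + 3*k^2 - k - 3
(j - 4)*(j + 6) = j^2 + 2*j - 24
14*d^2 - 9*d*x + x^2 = (-7*d + x)*(-2*d + x)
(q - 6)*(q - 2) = q^2 - 8*q + 12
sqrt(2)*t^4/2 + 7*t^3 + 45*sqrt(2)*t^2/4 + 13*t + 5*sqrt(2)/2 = (t + sqrt(2)/2)*(t + sqrt(2))*(t + 5*sqrt(2))*(sqrt(2)*t/2 + 1/2)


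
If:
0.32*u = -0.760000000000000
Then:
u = -2.38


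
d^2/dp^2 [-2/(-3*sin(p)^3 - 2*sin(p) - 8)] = 2*(-81*sin(p)^6 + 96*sin(p)^4 + 216*sin(p)^3 + 32*sin(p)^2 - 128*sin(p) + 8)/(3*sin(p)^3 + 2*sin(p) + 8)^3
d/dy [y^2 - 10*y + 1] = 2*y - 10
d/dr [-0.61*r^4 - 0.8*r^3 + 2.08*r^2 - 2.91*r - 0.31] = -2.44*r^3 - 2.4*r^2 + 4.16*r - 2.91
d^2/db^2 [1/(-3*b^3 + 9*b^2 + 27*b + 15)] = 4*(-b^2 + 6*b - 11)/(b^7 - 11*b^6 + 21*b^5 + 89*b^4 - 109*b^3 - 465*b^2 - 425*b - 125)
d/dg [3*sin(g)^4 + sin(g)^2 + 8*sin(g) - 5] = 2*(6*sin(g)^3 + sin(g) + 4)*cos(g)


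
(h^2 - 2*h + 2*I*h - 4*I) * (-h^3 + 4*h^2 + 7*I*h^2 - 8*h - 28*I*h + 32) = -h^5 + 6*h^4 + 5*I*h^4 - 30*h^3 - 30*I*h^3 + 132*h^2 + 24*I*h^2 - 176*h + 96*I*h - 128*I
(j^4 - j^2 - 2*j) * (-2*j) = -2*j^5 + 2*j^3 + 4*j^2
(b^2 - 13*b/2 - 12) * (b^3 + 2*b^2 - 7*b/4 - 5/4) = b^5 - 9*b^4/2 - 107*b^3/4 - 111*b^2/8 + 233*b/8 + 15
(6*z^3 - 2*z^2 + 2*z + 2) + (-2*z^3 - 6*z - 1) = 4*z^3 - 2*z^2 - 4*z + 1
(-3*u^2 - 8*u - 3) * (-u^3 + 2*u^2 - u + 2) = 3*u^5 + 2*u^4 - 10*u^3 - 4*u^2 - 13*u - 6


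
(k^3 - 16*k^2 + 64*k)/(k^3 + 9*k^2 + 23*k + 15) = k*(k^2 - 16*k + 64)/(k^3 + 9*k^2 + 23*k + 15)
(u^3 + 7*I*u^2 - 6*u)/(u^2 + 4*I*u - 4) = u*(u^2 + 7*I*u - 6)/(u^2 + 4*I*u - 4)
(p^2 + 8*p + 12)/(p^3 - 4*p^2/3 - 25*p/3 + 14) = 3*(p^2 + 8*p + 12)/(3*p^3 - 4*p^2 - 25*p + 42)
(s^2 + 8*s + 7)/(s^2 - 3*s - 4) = (s + 7)/(s - 4)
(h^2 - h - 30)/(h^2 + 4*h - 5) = (h - 6)/(h - 1)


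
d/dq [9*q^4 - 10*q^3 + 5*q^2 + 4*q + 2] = 36*q^3 - 30*q^2 + 10*q + 4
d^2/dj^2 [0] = 0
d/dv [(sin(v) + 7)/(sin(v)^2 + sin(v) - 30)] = (-14*sin(v) + cos(v)^2 - 38)*cos(v)/(sin(v)^2 + sin(v) - 30)^2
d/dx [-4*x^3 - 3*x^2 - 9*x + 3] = -12*x^2 - 6*x - 9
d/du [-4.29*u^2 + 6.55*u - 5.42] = 6.55 - 8.58*u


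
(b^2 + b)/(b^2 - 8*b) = (b + 1)/(b - 8)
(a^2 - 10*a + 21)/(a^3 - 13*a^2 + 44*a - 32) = (a^2 - 10*a + 21)/(a^3 - 13*a^2 + 44*a - 32)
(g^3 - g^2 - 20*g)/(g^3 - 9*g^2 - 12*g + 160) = g/(g - 8)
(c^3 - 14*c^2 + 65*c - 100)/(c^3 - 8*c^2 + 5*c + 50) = (c - 4)/(c + 2)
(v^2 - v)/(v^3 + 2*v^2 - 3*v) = 1/(v + 3)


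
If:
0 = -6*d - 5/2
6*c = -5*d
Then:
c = 25/72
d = -5/12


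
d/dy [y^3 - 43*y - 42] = 3*y^2 - 43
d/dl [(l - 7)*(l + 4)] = 2*l - 3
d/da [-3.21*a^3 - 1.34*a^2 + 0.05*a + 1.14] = -9.63*a^2 - 2.68*a + 0.05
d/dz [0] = 0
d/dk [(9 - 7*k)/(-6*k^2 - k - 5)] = (42*k^2 + 7*k - (7*k - 9)*(12*k + 1) + 35)/(6*k^2 + k + 5)^2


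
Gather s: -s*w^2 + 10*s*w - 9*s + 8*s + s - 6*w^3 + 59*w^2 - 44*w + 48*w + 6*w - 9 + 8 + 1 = s*(-w^2 + 10*w) - 6*w^3 + 59*w^2 + 10*w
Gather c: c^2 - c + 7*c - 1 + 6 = c^2 + 6*c + 5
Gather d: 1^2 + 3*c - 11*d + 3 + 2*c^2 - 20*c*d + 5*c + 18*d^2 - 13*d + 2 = 2*c^2 + 8*c + 18*d^2 + d*(-20*c - 24) + 6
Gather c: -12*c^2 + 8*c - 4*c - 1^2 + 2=-12*c^2 + 4*c + 1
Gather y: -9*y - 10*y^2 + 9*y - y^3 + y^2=-y^3 - 9*y^2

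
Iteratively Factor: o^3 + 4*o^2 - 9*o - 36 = (o - 3)*(o^2 + 7*o + 12) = (o - 3)*(o + 4)*(o + 3)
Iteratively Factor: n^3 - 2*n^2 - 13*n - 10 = (n + 1)*(n^2 - 3*n - 10) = (n - 5)*(n + 1)*(n + 2)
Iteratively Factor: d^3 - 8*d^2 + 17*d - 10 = (d - 5)*(d^2 - 3*d + 2) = (d - 5)*(d - 1)*(d - 2)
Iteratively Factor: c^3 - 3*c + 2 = (c - 1)*(c^2 + c - 2) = (c - 1)*(c + 2)*(c - 1)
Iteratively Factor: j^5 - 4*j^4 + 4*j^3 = (j - 2)*(j^4 - 2*j^3) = j*(j - 2)*(j^3 - 2*j^2) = j^2*(j - 2)*(j^2 - 2*j) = j^2*(j - 2)^2*(j)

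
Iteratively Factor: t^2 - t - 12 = (t + 3)*(t - 4)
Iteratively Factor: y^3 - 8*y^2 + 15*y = (y - 5)*(y^2 - 3*y) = y*(y - 5)*(y - 3)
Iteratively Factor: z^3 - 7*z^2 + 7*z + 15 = (z - 3)*(z^2 - 4*z - 5) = (z - 5)*(z - 3)*(z + 1)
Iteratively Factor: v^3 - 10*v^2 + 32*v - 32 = (v - 4)*(v^2 - 6*v + 8) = (v - 4)*(v - 2)*(v - 4)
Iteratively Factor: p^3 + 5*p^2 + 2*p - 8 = (p + 2)*(p^2 + 3*p - 4) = (p - 1)*(p + 2)*(p + 4)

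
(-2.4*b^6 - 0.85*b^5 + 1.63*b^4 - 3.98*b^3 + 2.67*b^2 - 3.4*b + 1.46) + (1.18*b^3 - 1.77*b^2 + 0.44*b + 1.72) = -2.4*b^6 - 0.85*b^5 + 1.63*b^4 - 2.8*b^3 + 0.9*b^2 - 2.96*b + 3.18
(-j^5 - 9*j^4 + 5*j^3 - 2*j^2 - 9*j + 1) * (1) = -j^5 - 9*j^4 + 5*j^3 - 2*j^2 - 9*j + 1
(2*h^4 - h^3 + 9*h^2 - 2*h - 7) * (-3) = -6*h^4 + 3*h^3 - 27*h^2 + 6*h + 21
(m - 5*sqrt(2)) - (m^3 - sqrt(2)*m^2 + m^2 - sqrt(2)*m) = -m^3 - m^2 + sqrt(2)*m^2 + m + sqrt(2)*m - 5*sqrt(2)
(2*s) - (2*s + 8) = -8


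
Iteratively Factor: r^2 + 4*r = (r)*(r + 4)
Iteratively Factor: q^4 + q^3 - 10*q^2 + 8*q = (q - 1)*(q^3 + 2*q^2 - 8*q) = (q - 1)*(q + 4)*(q^2 - 2*q) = q*(q - 1)*(q + 4)*(q - 2)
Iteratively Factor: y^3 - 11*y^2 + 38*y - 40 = (y - 4)*(y^2 - 7*y + 10) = (y - 5)*(y - 4)*(y - 2)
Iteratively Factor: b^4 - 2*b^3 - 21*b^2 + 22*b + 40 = (b + 1)*(b^3 - 3*b^2 - 18*b + 40) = (b - 2)*(b + 1)*(b^2 - b - 20) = (b - 2)*(b + 1)*(b + 4)*(b - 5)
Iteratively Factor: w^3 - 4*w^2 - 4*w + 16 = (w - 4)*(w^2 - 4) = (w - 4)*(w - 2)*(w + 2)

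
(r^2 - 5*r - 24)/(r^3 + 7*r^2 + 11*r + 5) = (r^2 - 5*r - 24)/(r^3 + 7*r^2 + 11*r + 5)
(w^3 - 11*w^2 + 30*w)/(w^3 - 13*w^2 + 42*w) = (w - 5)/(w - 7)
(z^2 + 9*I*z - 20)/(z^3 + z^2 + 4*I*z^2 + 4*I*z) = (z + 5*I)/(z*(z + 1))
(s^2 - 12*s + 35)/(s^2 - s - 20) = (s - 7)/(s + 4)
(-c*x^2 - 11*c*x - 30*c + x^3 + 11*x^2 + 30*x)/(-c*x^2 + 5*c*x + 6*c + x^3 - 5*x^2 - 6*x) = (x^2 + 11*x + 30)/(x^2 - 5*x - 6)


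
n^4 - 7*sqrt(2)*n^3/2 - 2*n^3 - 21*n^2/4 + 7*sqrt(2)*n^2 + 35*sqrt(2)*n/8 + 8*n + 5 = (n - 5/2)*(n + 1/2)*(n - 4*sqrt(2))*(n + sqrt(2)/2)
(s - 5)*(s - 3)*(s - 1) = s^3 - 9*s^2 + 23*s - 15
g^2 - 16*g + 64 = (g - 8)^2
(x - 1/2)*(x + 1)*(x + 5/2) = x^3 + 3*x^2 + 3*x/4 - 5/4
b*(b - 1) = b^2 - b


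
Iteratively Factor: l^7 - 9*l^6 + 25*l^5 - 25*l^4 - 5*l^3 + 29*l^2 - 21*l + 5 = (l - 1)*(l^6 - 8*l^5 + 17*l^4 - 8*l^3 - 13*l^2 + 16*l - 5) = (l - 1)*(l + 1)*(l^5 - 9*l^4 + 26*l^3 - 34*l^2 + 21*l - 5) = (l - 1)^2*(l + 1)*(l^4 - 8*l^3 + 18*l^2 - 16*l + 5) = (l - 1)^3*(l + 1)*(l^3 - 7*l^2 + 11*l - 5) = (l - 5)*(l - 1)^3*(l + 1)*(l^2 - 2*l + 1) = (l - 5)*(l - 1)^4*(l + 1)*(l - 1)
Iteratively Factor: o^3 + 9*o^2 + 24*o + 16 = (o + 4)*(o^2 + 5*o + 4) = (o + 4)^2*(o + 1)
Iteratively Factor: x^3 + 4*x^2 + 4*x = (x + 2)*(x^2 + 2*x) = x*(x + 2)*(x + 2)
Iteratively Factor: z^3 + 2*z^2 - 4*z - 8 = (z + 2)*(z^2 - 4) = (z + 2)^2*(z - 2)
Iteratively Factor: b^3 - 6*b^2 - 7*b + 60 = (b + 3)*(b^2 - 9*b + 20) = (b - 5)*(b + 3)*(b - 4)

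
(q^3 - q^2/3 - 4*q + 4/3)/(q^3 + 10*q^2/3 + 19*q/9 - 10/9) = 3*(q - 2)/(3*q + 5)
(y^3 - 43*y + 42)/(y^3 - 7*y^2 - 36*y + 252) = (y^2 + 6*y - 7)/(y^2 - y - 42)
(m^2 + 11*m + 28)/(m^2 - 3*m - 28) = (m + 7)/(m - 7)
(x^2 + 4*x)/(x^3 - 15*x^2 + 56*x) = (x + 4)/(x^2 - 15*x + 56)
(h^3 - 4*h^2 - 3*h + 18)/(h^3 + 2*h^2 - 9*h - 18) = (h - 3)/(h + 3)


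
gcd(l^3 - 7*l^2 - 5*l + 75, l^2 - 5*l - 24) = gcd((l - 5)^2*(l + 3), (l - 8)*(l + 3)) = l + 3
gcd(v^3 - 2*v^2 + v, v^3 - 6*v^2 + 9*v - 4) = v^2 - 2*v + 1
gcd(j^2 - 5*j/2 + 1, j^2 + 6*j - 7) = 1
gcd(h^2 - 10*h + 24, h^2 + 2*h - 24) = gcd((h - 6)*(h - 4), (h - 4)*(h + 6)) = h - 4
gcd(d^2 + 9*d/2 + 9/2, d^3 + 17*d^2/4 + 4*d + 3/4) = d + 3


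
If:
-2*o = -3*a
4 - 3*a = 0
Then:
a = 4/3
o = 2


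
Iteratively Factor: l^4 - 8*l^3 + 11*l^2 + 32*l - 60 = (l - 2)*(l^3 - 6*l^2 - l + 30) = (l - 5)*(l - 2)*(l^2 - l - 6) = (l - 5)*(l - 3)*(l - 2)*(l + 2)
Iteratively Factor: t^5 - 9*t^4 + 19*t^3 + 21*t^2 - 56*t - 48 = (t - 4)*(t^4 - 5*t^3 - t^2 + 17*t + 12) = (t - 4)*(t + 1)*(t^3 - 6*t^2 + 5*t + 12) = (t - 4)*(t + 1)^2*(t^2 - 7*t + 12) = (t - 4)^2*(t + 1)^2*(t - 3)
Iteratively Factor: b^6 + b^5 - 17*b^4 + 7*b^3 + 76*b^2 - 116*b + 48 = (b - 2)*(b^5 + 3*b^4 - 11*b^3 - 15*b^2 + 46*b - 24) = (b - 2)^2*(b^4 + 5*b^3 - b^2 - 17*b + 12) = (b - 2)^2*(b - 1)*(b^3 + 6*b^2 + 5*b - 12) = (b - 2)^2*(b - 1)*(b + 4)*(b^2 + 2*b - 3) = (b - 2)^2*(b - 1)^2*(b + 4)*(b + 3)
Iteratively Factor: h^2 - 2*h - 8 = (h + 2)*(h - 4)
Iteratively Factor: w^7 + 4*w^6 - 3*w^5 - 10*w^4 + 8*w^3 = (w)*(w^6 + 4*w^5 - 3*w^4 - 10*w^3 + 8*w^2) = w*(w - 1)*(w^5 + 5*w^4 + 2*w^3 - 8*w^2) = w*(w - 1)^2*(w^4 + 6*w^3 + 8*w^2) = w^2*(w - 1)^2*(w^3 + 6*w^2 + 8*w) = w^3*(w - 1)^2*(w^2 + 6*w + 8) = w^3*(w - 1)^2*(w + 4)*(w + 2)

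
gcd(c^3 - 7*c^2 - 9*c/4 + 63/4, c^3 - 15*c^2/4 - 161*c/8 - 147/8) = c^2 - 11*c/2 - 21/2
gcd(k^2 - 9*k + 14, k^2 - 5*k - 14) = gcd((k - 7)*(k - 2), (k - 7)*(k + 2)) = k - 7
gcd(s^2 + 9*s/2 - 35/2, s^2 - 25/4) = s - 5/2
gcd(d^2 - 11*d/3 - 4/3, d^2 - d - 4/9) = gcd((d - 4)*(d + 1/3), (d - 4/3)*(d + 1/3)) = d + 1/3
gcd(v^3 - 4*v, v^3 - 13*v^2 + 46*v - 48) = v - 2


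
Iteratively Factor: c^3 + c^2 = (c + 1)*(c^2) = c*(c + 1)*(c)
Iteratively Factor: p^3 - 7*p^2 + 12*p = (p - 3)*(p^2 - 4*p) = (p - 4)*(p - 3)*(p)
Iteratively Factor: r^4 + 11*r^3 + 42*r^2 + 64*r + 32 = (r + 2)*(r^3 + 9*r^2 + 24*r + 16) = (r + 2)*(r + 4)*(r^2 + 5*r + 4) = (r + 1)*(r + 2)*(r + 4)*(r + 4)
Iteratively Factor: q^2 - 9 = (q - 3)*(q + 3)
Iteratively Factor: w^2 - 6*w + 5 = (w - 1)*(w - 5)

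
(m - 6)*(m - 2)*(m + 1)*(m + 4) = m^4 - 3*m^3 - 24*m^2 + 28*m + 48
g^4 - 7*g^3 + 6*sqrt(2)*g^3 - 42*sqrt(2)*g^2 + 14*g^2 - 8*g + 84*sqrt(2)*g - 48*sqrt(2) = (g - 4)*(g - 2)*(g - 1)*(g + 6*sqrt(2))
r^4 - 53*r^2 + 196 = (r - 7)*(r - 2)*(r + 2)*(r + 7)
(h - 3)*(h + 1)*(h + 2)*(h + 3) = h^4 + 3*h^3 - 7*h^2 - 27*h - 18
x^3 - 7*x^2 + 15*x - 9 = (x - 3)^2*(x - 1)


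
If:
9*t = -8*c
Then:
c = -9*t/8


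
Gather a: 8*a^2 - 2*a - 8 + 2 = 8*a^2 - 2*a - 6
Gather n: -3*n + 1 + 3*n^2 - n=3*n^2 - 4*n + 1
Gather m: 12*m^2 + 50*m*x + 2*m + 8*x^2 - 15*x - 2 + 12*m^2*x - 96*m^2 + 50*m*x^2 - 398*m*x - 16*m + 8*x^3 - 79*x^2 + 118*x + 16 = m^2*(12*x - 84) + m*(50*x^2 - 348*x - 14) + 8*x^3 - 71*x^2 + 103*x + 14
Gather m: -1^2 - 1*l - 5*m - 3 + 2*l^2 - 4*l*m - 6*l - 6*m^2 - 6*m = 2*l^2 - 7*l - 6*m^2 + m*(-4*l - 11) - 4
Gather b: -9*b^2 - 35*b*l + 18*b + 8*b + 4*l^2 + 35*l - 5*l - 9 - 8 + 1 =-9*b^2 + b*(26 - 35*l) + 4*l^2 + 30*l - 16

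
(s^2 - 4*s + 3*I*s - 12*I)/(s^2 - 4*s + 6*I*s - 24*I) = (s + 3*I)/(s + 6*I)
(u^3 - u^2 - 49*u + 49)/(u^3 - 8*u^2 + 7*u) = (u + 7)/u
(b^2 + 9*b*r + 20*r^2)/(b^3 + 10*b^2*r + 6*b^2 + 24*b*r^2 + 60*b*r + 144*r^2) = (b + 5*r)/(b^2 + 6*b*r + 6*b + 36*r)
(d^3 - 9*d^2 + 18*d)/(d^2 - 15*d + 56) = d*(d^2 - 9*d + 18)/(d^2 - 15*d + 56)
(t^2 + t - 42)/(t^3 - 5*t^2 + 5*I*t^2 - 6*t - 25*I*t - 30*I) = (t + 7)/(t^2 + t*(1 + 5*I) + 5*I)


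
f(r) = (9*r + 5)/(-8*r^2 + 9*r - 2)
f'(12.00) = 0.01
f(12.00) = -0.11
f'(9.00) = 0.02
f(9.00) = -0.15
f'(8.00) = 0.03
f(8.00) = -0.17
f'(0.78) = 1850.48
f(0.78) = 78.66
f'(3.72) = 0.20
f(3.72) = -0.49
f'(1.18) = 20.74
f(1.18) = -6.20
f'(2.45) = 0.72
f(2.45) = -0.97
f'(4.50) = 0.12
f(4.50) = -0.37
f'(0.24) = -438.25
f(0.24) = -23.80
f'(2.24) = 0.99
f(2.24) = -1.14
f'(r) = (9*r + 5)*(16*r - 9)/(-8*r^2 + 9*r - 2)^2 + 9/(-8*r^2 + 9*r - 2)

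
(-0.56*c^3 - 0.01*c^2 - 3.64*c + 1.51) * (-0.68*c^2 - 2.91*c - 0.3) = 0.3808*c^5 + 1.6364*c^4 + 2.6723*c^3 + 9.5686*c^2 - 3.3021*c - 0.453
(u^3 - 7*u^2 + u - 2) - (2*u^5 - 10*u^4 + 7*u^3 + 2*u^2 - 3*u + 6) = -2*u^5 + 10*u^4 - 6*u^3 - 9*u^2 + 4*u - 8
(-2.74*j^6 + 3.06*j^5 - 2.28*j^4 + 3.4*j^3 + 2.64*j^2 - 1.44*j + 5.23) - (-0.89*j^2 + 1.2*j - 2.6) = -2.74*j^6 + 3.06*j^5 - 2.28*j^4 + 3.4*j^3 + 3.53*j^2 - 2.64*j + 7.83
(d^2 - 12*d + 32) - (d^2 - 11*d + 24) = 8 - d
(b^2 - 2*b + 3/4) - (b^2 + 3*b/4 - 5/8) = 11/8 - 11*b/4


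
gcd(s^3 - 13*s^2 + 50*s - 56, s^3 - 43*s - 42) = s - 7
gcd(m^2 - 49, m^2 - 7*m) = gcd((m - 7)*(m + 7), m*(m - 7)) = m - 7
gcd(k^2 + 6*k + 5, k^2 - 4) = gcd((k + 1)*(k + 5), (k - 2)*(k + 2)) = 1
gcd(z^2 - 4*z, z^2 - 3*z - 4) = z - 4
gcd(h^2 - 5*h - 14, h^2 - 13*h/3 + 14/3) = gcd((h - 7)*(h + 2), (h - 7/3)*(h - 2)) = 1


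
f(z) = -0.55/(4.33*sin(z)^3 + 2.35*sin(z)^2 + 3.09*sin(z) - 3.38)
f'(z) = -0.55*(-12.99*sin(z)^2*cos(z) - 4.7*sin(z)*cos(z) - 3.09*cos(z))/(4.33*sin(z)^3 + 2.35*sin(z)^2 + 3.09*sin(z) - 3.38)^2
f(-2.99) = 0.14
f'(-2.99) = -0.10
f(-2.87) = 0.13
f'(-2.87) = -0.09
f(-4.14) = -0.16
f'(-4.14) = -0.41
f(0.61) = 22.38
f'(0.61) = 7498.71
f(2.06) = -0.13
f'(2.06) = -0.26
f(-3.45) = 0.26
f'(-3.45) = -0.68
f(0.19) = 0.20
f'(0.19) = 0.33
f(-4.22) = -0.13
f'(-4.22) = -0.26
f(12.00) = 0.11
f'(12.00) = 0.08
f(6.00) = 0.13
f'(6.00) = 0.09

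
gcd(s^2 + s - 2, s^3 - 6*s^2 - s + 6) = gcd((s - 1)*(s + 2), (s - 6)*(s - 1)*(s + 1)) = s - 1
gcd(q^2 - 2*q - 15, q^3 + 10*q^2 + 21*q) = q + 3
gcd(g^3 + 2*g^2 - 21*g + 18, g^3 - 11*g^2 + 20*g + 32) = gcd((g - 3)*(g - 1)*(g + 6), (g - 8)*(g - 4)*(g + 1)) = 1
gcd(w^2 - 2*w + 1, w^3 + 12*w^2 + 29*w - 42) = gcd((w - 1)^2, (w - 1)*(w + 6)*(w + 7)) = w - 1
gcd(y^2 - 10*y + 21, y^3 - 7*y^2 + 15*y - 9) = y - 3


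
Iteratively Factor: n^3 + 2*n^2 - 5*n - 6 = (n + 3)*(n^2 - n - 2) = (n - 2)*(n + 3)*(n + 1)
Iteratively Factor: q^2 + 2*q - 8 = (q + 4)*(q - 2)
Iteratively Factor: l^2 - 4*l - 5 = (l - 5)*(l + 1)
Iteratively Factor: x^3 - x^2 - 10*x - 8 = (x - 4)*(x^2 + 3*x + 2) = (x - 4)*(x + 1)*(x + 2)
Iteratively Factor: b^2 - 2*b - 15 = (b - 5)*(b + 3)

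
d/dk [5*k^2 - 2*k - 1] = 10*k - 2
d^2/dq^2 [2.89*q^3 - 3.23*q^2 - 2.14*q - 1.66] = 17.34*q - 6.46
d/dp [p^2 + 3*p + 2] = 2*p + 3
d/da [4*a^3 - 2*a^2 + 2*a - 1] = 12*a^2 - 4*a + 2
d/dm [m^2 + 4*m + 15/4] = 2*m + 4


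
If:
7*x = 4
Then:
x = 4/7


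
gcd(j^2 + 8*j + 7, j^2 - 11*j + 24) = 1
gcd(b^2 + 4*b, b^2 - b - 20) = b + 4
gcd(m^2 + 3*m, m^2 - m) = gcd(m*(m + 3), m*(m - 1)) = m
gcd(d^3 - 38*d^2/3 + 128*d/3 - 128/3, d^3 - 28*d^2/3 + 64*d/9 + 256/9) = d^2 - 32*d/3 + 64/3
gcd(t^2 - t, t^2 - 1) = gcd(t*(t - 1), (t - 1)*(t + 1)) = t - 1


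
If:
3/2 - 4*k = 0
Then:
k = 3/8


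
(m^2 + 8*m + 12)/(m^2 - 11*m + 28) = (m^2 + 8*m + 12)/(m^2 - 11*m + 28)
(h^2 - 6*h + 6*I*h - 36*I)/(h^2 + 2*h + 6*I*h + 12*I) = (h - 6)/(h + 2)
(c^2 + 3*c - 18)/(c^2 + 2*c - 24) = (c - 3)/(c - 4)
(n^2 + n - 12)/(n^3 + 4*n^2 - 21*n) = (n + 4)/(n*(n + 7))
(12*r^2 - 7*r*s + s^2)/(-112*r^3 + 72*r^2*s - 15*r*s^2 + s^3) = (-3*r + s)/(28*r^2 - 11*r*s + s^2)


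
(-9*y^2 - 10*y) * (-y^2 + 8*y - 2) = 9*y^4 - 62*y^3 - 62*y^2 + 20*y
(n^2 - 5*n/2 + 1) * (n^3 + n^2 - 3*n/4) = n^5 - 3*n^4/2 - 9*n^3/4 + 23*n^2/8 - 3*n/4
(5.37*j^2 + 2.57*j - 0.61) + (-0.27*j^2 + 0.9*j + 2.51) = 5.1*j^2 + 3.47*j + 1.9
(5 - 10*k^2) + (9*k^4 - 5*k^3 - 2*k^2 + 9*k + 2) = 9*k^4 - 5*k^3 - 12*k^2 + 9*k + 7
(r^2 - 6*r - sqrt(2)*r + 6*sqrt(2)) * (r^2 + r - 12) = r^4 - 5*r^3 - sqrt(2)*r^3 - 18*r^2 + 5*sqrt(2)*r^2 + 18*sqrt(2)*r + 72*r - 72*sqrt(2)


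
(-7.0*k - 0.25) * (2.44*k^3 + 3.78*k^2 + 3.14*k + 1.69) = -17.08*k^4 - 27.07*k^3 - 22.925*k^2 - 12.615*k - 0.4225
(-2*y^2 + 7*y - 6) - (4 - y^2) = -y^2 + 7*y - 10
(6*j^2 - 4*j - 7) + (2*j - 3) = 6*j^2 - 2*j - 10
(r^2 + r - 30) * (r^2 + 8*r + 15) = r^4 + 9*r^3 - 7*r^2 - 225*r - 450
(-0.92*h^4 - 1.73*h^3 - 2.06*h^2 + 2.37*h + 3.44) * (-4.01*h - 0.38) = 3.6892*h^5 + 7.2869*h^4 + 8.918*h^3 - 8.7209*h^2 - 14.695*h - 1.3072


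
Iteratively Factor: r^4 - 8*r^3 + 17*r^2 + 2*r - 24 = (r - 3)*(r^3 - 5*r^2 + 2*r + 8) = (r - 4)*(r - 3)*(r^2 - r - 2) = (r - 4)*(r - 3)*(r - 2)*(r + 1)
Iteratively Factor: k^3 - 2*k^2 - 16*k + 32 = (k - 4)*(k^2 + 2*k - 8) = (k - 4)*(k - 2)*(k + 4)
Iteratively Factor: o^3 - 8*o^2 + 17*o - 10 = (o - 2)*(o^2 - 6*o + 5) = (o - 2)*(o - 1)*(o - 5)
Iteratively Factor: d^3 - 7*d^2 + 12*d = (d - 3)*(d^2 - 4*d) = (d - 4)*(d - 3)*(d)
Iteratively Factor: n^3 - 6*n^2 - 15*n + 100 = (n - 5)*(n^2 - n - 20) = (n - 5)*(n + 4)*(n - 5)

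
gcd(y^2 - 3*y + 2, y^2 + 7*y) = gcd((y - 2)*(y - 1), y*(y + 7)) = 1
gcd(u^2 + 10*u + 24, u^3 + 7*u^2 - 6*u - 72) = u^2 + 10*u + 24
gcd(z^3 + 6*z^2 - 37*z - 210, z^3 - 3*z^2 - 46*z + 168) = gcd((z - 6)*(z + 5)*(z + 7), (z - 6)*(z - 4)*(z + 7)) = z^2 + z - 42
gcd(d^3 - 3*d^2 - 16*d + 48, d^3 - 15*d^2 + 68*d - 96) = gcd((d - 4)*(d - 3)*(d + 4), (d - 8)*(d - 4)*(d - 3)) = d^2 - 7*d + 12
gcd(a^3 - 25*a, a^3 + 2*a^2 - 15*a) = a^2 + 5*a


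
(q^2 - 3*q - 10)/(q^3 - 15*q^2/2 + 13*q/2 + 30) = 2*(q + 2)/(2*q^2 - 5*q - 12)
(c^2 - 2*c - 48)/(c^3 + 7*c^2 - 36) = (c - 8)/(c^2 + c - 6)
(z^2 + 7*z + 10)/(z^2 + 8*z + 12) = (z + 5)/(z + 6)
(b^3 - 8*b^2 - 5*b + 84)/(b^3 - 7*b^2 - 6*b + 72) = (b - 7)/(b - 6)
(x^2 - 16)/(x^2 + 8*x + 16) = (x - 4)/(x + 4)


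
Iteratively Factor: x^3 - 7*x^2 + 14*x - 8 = (x - 4)*(x^2 - 3*x + 2) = (x - 4)*(x - 1)*(x - 2)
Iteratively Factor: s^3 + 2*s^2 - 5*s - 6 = (s + 1)*(s^2 + s - 6) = (s - 2)*(s + 1)*(s + 3)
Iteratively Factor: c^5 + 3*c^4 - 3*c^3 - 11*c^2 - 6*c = (c + 1)*(c^4 + 2*c^3 - 5*c^2 - 6*c) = (c + 1)^2*(c^3 + c^2 - 6*c) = (c + 1)^2*(c + 3)*(c^2 - 2*c) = (c - 2)*(c + 1)^2*(c + 3)*(c)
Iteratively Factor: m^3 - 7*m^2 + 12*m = (m)*(m^2 - 7*m + 12) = m*(m - 4)*(m - 3)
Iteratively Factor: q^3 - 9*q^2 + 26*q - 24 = (q - 2)*(q^2 - 7*q + 12) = (q - 4)*(q - 2)*(q - 3)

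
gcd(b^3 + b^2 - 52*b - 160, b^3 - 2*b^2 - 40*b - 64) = b^2 - 4*b - 32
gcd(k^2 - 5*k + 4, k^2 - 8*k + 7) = k - 1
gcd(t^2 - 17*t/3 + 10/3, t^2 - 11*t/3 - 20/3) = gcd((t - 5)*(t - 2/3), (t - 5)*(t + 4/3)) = t - 5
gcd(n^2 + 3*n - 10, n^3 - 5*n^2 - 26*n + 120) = n + 5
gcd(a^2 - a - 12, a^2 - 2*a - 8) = a - 4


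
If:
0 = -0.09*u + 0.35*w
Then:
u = 3.88888888888889*w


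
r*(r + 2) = r^2 + 2*r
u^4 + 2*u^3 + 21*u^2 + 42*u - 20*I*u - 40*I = (u + 2)*(u - 4*I)*(u - I)*(u + 5*I)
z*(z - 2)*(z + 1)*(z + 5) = z^4 + 4*z^3 - 7*z^2 - 10*z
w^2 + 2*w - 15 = (w - 3)*(w + 5)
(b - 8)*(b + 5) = b^2 - 3*b - 40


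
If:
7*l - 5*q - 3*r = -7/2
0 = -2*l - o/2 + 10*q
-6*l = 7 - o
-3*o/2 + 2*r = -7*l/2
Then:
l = -56/15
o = -77/5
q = -91/60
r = -301/60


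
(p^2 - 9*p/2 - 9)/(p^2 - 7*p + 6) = (p + 3/2)/(p - 1)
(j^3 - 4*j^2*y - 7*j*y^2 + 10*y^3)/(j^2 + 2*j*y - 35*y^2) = (j^2 + j*y - 2*y^2)/(j + 7*y)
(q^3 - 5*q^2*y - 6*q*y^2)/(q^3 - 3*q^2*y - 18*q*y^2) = (q + y)/(q + 3*y)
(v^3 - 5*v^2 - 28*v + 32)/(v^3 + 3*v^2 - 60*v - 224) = (v - 1)/(v + 7)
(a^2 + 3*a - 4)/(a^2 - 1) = (a + 4)/(a + 1)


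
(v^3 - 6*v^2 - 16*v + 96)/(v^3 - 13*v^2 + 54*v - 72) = (v + 4)/(v - 3)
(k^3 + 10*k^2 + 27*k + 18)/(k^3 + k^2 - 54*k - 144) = (k + 1)/(k - 8)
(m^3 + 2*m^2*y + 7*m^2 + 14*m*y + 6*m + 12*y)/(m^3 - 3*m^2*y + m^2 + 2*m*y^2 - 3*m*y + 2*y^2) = (m^2 + 2*m*y + 6*m + 12*y)/(m^2 - 3*m*y + 2*y^2)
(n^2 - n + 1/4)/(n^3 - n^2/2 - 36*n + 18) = (n - 1/2)/(n^2 - 36)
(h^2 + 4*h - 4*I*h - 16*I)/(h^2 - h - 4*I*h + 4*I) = (h + 4)/(h - 1)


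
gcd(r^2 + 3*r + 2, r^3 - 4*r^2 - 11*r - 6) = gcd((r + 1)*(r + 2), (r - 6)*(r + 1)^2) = r + 1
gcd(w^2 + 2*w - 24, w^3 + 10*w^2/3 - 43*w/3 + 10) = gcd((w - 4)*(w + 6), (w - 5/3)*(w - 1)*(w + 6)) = w + 6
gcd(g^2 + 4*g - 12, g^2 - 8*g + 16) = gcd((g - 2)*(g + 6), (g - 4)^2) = 1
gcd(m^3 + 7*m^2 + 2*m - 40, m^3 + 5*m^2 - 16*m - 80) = m^2 + 9*m + 20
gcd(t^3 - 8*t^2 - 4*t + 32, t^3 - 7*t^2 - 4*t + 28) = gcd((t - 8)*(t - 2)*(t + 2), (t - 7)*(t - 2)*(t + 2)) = t^2 - 4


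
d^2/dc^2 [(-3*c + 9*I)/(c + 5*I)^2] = 6*(-c + 19*I)/(c + 5*I)^4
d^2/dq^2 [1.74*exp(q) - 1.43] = 1.74*exp(q)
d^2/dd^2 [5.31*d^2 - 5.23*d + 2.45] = 10.6200000000000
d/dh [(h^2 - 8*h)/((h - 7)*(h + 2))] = (3*h^2 - 28*h + 112)/(h^4 - 10*h^3 - 3*h^2 + 140*h + 196)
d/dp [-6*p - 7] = -6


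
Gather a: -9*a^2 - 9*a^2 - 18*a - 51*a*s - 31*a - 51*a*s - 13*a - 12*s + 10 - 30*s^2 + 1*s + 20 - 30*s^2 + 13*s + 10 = -18*a^2 + a*(-102*s - 62) - 60*s^2 + 2*s + 40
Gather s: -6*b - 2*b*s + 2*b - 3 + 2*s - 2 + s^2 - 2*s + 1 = -2*b*s - 4*b + s^2 - 4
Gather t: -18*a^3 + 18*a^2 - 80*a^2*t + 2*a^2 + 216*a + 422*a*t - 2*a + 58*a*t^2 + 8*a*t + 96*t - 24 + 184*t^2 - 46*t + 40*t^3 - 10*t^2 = -18*a^3 + 20*a^2 + 214*a + 40*t^3 + t^2*(58*a + 174) + t*(-80*a^2 + 430*a + 50) - 24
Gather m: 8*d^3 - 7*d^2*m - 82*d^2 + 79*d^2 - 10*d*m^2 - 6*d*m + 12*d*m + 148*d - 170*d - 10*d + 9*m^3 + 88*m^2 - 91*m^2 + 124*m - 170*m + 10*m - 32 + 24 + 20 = 8*d^3 - 3*d^2 - 32*d + 9*m^3 + m^2*(-10*d - 3) + m*(-7*d^2 + 6*d - 36) + 12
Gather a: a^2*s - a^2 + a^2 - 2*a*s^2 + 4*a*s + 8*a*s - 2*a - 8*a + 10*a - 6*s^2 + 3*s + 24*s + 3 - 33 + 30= a^2*s + a*(-2*s^2 + 12*s) - 6*s^2 + 27*s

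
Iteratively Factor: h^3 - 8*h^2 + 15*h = (h - 3)*(h^2 - 5*h) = (h - 5)*(h - 3)*(h)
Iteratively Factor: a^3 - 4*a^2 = (a)*(a^2 - 4*a) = a^2*(a - 4)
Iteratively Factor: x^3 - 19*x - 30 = (x + 3)*(x^2 - 3*x - 10) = (x + 2)*(x + 3)*(x - 5)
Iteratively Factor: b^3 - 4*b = (b + 2)*(b^2 - 2*b) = (b - 2)*(b + 2)*(b)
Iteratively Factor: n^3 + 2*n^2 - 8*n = (n - 2)*(n^2 + 4*n) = (n - 2)*(n + 4)*(n)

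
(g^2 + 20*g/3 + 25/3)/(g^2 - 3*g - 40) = (g + 5/3)/(g - 8)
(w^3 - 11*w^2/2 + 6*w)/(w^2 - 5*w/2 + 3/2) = w*(w - 4)/(w - 1)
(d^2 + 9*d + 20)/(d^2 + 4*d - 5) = (d + 4)/(d - 1)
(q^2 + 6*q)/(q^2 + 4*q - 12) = q/(q - 2)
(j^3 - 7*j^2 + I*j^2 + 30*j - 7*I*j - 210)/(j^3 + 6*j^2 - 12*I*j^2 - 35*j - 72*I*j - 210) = (j^2 + j*(-7 + 6*I) - 42*I)/(j^2 + j*(6 - 7*I) - 42*I)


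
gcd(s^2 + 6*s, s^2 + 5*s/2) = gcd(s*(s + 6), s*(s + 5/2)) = s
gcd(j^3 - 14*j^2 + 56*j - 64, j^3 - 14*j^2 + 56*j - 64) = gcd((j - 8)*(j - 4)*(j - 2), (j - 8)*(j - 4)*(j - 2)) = j^3 - 14*j^2 + 56*j - 64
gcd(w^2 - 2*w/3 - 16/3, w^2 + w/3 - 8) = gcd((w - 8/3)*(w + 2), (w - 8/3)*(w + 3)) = w - 8/3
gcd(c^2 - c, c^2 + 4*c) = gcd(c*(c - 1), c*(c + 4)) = c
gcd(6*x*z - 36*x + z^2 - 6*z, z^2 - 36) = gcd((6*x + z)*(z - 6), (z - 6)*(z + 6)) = z - 6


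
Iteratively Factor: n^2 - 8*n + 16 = (n - 4)*(n - 4)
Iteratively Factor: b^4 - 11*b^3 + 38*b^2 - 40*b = (b - 4)*(b^3 - 7*b^2 + 10*b) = b*(b - 4)*(b^2 - 7*b + 10) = b*(b - 4)*(b - 2)*(b - 5)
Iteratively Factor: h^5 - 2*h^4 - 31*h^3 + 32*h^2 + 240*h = (h + 3)*(h^4 - 5*h^3 - 16*h^2 + 80*h) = (h - 5)*(h + 3)*(h^3 - 16*h) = h*(h - 5)*(h + 3)*(h^2 - 16) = h*(h - 5)*(h - 4)*(h + 3)*(h + 4)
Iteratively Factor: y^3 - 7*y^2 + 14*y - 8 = (y - 2)*(y^2 - 5*y + 4) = (y - 4)*(y - 2)*(y - 1)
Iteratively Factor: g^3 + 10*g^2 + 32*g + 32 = (g + 4)*(g^2 + 6*g + 8) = (g + 4)^2*(g + 2)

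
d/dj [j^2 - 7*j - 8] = 2*j - 7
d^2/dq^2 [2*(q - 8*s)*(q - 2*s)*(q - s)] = 12*q - 44*s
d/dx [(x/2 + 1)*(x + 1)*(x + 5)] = 3*x^2/2 + 8*x + 17/2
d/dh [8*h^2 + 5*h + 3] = 16*h + 5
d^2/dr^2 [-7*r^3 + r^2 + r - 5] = 2 - 42*r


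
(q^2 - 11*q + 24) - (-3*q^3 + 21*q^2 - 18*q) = 3*q^3 - 20*q^2 + 7*q + 24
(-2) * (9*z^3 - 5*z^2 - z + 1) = -18*z^3 + 10*z^2 + 2*z - 2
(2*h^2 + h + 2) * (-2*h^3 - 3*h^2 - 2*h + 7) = -4*h^5 - 8*h^4 - 11*h^3 + 6*h^2 + 3*h + 14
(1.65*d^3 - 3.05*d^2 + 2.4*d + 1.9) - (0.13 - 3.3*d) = 1.65*d^3 - 3.05*d^2 + 5.7*d + 1.77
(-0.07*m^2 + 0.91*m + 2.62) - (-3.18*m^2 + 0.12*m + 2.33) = 3.11*m^2 + 0.79*m + 0.29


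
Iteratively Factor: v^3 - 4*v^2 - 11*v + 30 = (v + 3)*(v^2 - 7*v + 10) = (v - 2)*(v + 3)*(v - 5)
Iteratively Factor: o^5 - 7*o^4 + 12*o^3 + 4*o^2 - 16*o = (o - 2)*(o^4 - 5*o^3 + 2*o^2 + 8*o) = (o - 2)^2*(o^3 - 3*o^2 - 4*o) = (o - 4)*(o - 2)^2*(o^2 + o) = (o - 4)*(o - 2)^2*(o + 1)*(o)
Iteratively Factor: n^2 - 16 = (n + 4)*(n - 4)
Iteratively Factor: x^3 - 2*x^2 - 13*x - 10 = (x + 2)*(x^2 - 4*x - 5) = (x - 5)*(x + 2)*(x + 1)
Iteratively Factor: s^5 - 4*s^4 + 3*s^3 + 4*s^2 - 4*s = (s - 2)*(s^4 - 2*s^3 - s^2 + 2*s) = (s - 2)*(s - 1)*(s^3 - s^2 - 2*s) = (s - 2)^2*(s - 1)*(s^2 + s) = s*(s - 2)^2*(s - 1)*(s + 1)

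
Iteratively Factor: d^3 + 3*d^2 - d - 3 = (d + 3)*(d^2 - 1) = (d - 1)*(d + 3)*(d + 1)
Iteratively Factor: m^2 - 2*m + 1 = (m - 1)*(m - 1)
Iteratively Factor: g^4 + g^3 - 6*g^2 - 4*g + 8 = (g + 2)*(g^3 - g^2 - 4*g + 4) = (g - 1)*(g + 2)*(g^2 - 4) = (g - 1)*(g + 2)^2*(g - 2)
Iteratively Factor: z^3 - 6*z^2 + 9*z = (z - 3)*(z^2 - 3*z) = (z - 3)^2*(z)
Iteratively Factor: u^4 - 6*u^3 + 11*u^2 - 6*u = (u - 1)*(u^3 - 5*u^2 + 6*u) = u*(u - 1)*(u^2 - 5*u + 6) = u*(u - 2)*(u - 1)*(u - 3)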